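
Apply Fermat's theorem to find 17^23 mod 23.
By Fermat: 17^{22} ≡ 1 mod 23. So 17^{23} = 17^{22} · 17^{1} ≡ 17^{1} ≡ 17 mod 23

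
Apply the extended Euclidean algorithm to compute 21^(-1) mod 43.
Extended GCD: 21(-2) + 43(1) = 1. So 21^(-1) ≡ -2 ≡ 41 mod 43. Verify: 21 × 41 = 861 ≡ 1 mod 43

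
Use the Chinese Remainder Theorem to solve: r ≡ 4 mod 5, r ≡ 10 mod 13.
M = 5 × 13 = 65. M₁ = 13, y₁ ≡ 2 mod 5. M₂ = 5, y₂ ≡ 8 mod 13. r = 4×13×2 + 10×5×8 ≡ 49 mod 65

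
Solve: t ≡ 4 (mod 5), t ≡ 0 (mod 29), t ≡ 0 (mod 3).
M = 5 × 29 × 3 = 435. M₁ = 87, y₁ ≡ 3 (mod 5). M₂ = 15, y₂ ≡ 2 (mod 29). M₃ = 145, y₃ ≡ 1 (mod 3). t = 4×87×3 + 0×15×2 + 0×145×1 ≡ 174 (mod 435)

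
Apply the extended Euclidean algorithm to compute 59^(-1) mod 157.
Extended GCD: 59(8) + 157(-3) = 1. So 59^(-1) ≡ 8 mod 157. Verify: 59 × 8 = 472 ≡ 1 mod 157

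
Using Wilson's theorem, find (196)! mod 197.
By Wilson's theorem, (196)! ≡ -1 ≡ 196 mod 197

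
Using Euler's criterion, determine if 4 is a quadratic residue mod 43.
By Euler's criterion: 4^{21} ≡ 1 mod 43. Since this equals 1, 4 is a QR.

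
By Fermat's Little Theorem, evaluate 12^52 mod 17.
By Fermat: 12^{16} ≡ 1 (mod 17). 52 = 3×16 + 4. So 12^{52} ≡ 12^{4} ≡ 13 (mod 17)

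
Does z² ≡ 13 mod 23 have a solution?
By Euler's criterion: 13^{11} ≡ 1 mod 23. Since this equals 1, 13 is a QR.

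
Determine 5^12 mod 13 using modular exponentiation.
Using Fermat: 5^{12} ≡ 1 mod 13. 12 ≡ 0 mod 12. So 5^{12} ≡ 5^{0} ≡ 1 mod 13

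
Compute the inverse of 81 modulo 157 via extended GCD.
Extended GCD: 81(-31) + 157(16) = 1. So 81^(-1) ≡ -31 ≡ 126 mod 157. Verify: 81 × 126 = 10206 ≡ 1 mod 157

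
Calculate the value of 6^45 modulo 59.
By repeated squaring (mod 59): 6^{1}≡6, 6^{2}≡36, 6^{4}≡57, 6^{8}≡4, 6^{16}≡16, 6^{32}≡20. Then 6^{45} = 6^{32+8+4+1} ≡ 20 × 4 × 57 × 6 ≡ 43 (mod 59)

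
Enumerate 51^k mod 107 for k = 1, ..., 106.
51^1, 51^2, ..., 51^{106} mod 107: [51, 33, 78, 19, 6, 92, 91, 40, 7, 36, 17, 11, 26, 42, 2, 102, 66, 49, 38, 12, 77, 75, 80, 14, 72, 34, 22, 52, 84, 4, 97, 25, 98, 76, 24, 47, 43, 53, 28, 37, 68, 44, 104, 61, 8, 87, 50, 89, 45, 48, 94, 86, 106, 56, 74, 29, 88, 101, 15, 16, 67, 100, 71, 90, 96, 81, 65, 105, 5, 41, 58, 69, 95, 30, 32, 27, 93, 35, 73, 85, 55, 23, 103, 10, 82, 9, 31, 83, 60, 64, 54, 79, 70, 39, 63, 3, 46, 99, 20, 57, 18, 62, 59, 13, 21, 1]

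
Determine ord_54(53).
Powers of 53 mod 54: 53^1≡53, 53^2≡1. Order = 2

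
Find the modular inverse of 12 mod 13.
Since 13 is prime, by Fermat 12^(-1) ≡ 12^{11} ≡ 12 (mod 13). Verify: 12 × 12 = 144 ≡ 1 (mod 13)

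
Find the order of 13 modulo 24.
Powers of 13 mod 24: 13^1≡13, 13^2≡1. So the order of 13 is 2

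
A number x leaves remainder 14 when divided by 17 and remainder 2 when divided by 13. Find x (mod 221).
M = 17 × 13 = 221. M₁ = 13, y₁ ≡ 4 (mod 17). M₂ = 17, y₂ ≡ 10 (mod 13). x = 14×13×4 + 2×17×10 ≡ 184 (mod 221)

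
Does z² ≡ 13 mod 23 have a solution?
By Euler's criterion: 13^{11} ≡ 1 mod 23. Since this equals 1, 13 is a QR.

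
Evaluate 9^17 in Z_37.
By repeated squaring mod 37: 9^{1}≡9, 9^{2}≡7, 9^{4}≡12, 9^{8}≡33, 9^{16}≡16. Then 9^{17} = 9^{16+1} ≡ 16 × 9 ≡ 33 mod 37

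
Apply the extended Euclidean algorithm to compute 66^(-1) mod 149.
Extended GCD: 66(70) + 149(-31) = 1. So 66^(-1) ≡ 70 mod 149. Verify: 66 × 70 = 4620 ≡ 1 mod 149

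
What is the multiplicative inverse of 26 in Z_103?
Since 103 is prime, by Fermat 26^(-1) ≡ 26^{101} ≡ 4 (mod 103). Verify: 26 × 4 = 104 ≡ 1 (mod 103)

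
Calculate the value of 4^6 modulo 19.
By repeated squaring (mod 19): 4^{1}≡4, 4^{2}≡16, 4^{4}≡9. Then 4^{6} = 4^{4+2} ≡ 9 × 16 ≡ 11 (mod 19)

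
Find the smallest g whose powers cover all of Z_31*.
g = 3. Powers: [3, 9, 27, 19, 26, 16, 17, ...] generates all 30 non-zero residues.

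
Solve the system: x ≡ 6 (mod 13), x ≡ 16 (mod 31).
M = 13 × 31 = 403. M₁ = 31, y₁ ≡ 8 (mod 13). M₂ = 13, y₂ ≡ 12 (mod 31). x = 6×31×8 + 16×13×12 ≡ 357 (mod 403)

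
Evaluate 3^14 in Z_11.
Using Fermat: 3^{10} ≡ 1 mod 11. 14 ≡ 4 mod 10. So 3^{14} ≡ 3^{4} ≡ 4 mod 11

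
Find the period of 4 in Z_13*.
Powers of 4 mod 13: 4^1≡4, 4^2≡3, 4^3≡12, 4^4≡9, 4^5≡10, 4^6≡1. So the order of 4 is 6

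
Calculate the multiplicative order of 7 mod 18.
Powers of 7 mod 18: 7^1≡7, 7^2≡13, 7^3≡1. ord_18(7) = 3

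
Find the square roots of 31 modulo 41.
The square roots of 31 mod 41 are 20 and 21. Verify: 20² = 400 ≡ 31 (mod 41)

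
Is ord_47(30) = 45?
Powers of 30 mod 47: 30^1≡30, 30^2≡7, 30^3≡22, 30^4≡2, 30^5≡13, 30^6≡14, 30^7≡44, 30^8≡4, 30^9≡26, 30^10≡28, 30^11≡41, 30^12≡8, 30^13≡5, 30^14≡9, 30^15≡35, 30^16≡16, 30^17≡10, 30^18≡18, 30^19≡23, 30^20≡32, 30^21≡20, 30^22≡36, 30^23≡46, 30^24≡17, 30^25≡40, 30^26≡25, 30^27≡45, 30^28≡34, 30^29≡33, 30^30≡3, 30^31≡43, 30^32≡21, 30^33≡19, 30^34≡6, 30^35≡39, 30^36≡42, 30^37≡38, 30^38≡12, 30^39≡31, 30^40≡37, 30^41≡29, 30^42≡24, 30^43≡15, 30^44≡27, 30^45≡11, 30^46≡1. 30^45≡11≢1, so ord ≠ 45. No, the actual order is 46.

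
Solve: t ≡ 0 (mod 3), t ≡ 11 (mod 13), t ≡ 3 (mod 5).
M = 3 × 13 × 5 = 195. M₁ = 65, y₁ ≡ 2 (mod 3). M₂ = 15, y₂ ≡ 7 (mod 13). M₃ = 39, y₃ ≡ 4 (mod 5). t = 0×65×2 + 11×15×7 + 3×39×4 ≡ 63 (mod 195)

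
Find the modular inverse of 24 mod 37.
Since 37 is prime, by Fermat 24^(-1) ≡ 24^{35} ≡ 17 (mod 37). Verify: 24 × 17 = 408 ≡ 1 (mod 37)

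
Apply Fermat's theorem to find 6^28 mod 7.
By Fermat: 6^{6} ≡ 1 mod 7. 28 = 4×6 + 4. So 6^{28} ≡ 6^{4} ≡ 1 mod 7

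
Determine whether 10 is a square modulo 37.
By Euler's criterion: 10^{18} ≡ 1 (mod 37). Since this equals 1, 10 is a QR.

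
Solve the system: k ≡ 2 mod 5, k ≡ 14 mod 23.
M = 5 × 23 = 115. M₁ = 23, y₁ ≡ 2 mod 5. M₂ = 5, y₂ ≡ 14 mod 23. k = 2×23×2 + 14×5×14 ≡ 37 mod 115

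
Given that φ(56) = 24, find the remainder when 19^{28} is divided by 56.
By Euler: 19^{24} ≡ 1 mod 56 since gcd(19, 56) = 1. 28 = 1×24 + 4. So 19^{28} ≡ 19^{4} ≡ 9 mod 56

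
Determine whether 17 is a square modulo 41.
By Euler's criterion: 17^{20} ≡ 40 mod 41. Since this equals -1 (≡ 40), 17 is not a QR.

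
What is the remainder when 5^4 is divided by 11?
5^{4} = 625 ≡ 9 (mod 11)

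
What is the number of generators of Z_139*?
A prime p has φ(p-1) primitive roots; here φ(138) = 44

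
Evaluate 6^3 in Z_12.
6^{3} = 216 ≡ 0 (mod 12)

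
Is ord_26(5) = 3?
Powers of 5 mod 26: 5^1≡5, 5^2≡25, 5^3≡21, 5^4≡1. 5^3≡21≢1, so ord ≠ 3. No, the actual order is 4.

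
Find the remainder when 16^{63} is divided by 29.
By Fermat: 16^{28} ≡ 1 (mod 29). 63 = 2×28 + 7. So 16^{63} ≡ 16^{7} ≡ 1 (mod 29)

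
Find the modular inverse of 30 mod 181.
Since 181 is prime, by Fermat 30^(-1) ≡ 30^{179} ≡ 175 mod 181. Verify: 30 × 175 = 5250 ≡ 1 mod 181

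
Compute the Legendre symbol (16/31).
(16/31) = 16^{15} mod 31 = 1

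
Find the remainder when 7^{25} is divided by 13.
By Fermat: 7^{12} ≡ 1 mod 13. 25 = 2×12 + 1. So 7^{25} ≡ 7^{1} ≡ 7 mod 13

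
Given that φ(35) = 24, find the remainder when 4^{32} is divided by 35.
By Euler: 4^{24} ≡ 1 (mod 35) since gcd(4, 35) = 1. 32 = 1×24 + 8. So 4^{32} ≡ 4^{8} ≡ 16 (mod 35)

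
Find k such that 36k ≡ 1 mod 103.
Since 103 is prime, by Fermat 36^(-1) ≡ 36^{101} ≡ 83 mod 103. Verify: 36 × 83 = 2988 ≡ 1 mod 103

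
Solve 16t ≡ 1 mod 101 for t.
Since 101 is prime, by Fermat 16^(-1) ≡ 16^{99} ≡ 19 mod 101. Verify: 16 × 19 = 304 ≡ 1 mod 101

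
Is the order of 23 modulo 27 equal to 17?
Powers of 23 mod 27: 23^1≡23, 23^2≡16, 23^3≡17, 23^4≡13, 23^5≡2, 23^6≡19, 23^7≡5, 23^8≡7, 23^9≡26, 23^10≡4, 23^11≡11, 23^12≡10, 23^13≡14, 23^14≡25, 23^15≡8, 23^16≡22, 23^17≡20, 23^18≡1. 23^17≡20≢1, so ord ≠ 17. No, the actual order is 18.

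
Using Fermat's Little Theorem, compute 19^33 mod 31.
By Fermat: 19^{30} ≡ 1 mod 31. So 19^{33} = 19^{30} · 19^{3} ≡ 19^{3} ≡ 8 mod 31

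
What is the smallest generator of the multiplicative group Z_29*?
g = 2. Powers: [2, 4, 8, 16, 3, 6, 12, 24, 19, ...] generates all 28 non-zero residues.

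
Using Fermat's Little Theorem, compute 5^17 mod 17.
By Fermat: 5^{16} ≡ 1 mod 17. So 5^{17} = 5^{16} · 5^{1} ≡ 5^{1} ≡ 5 mod 17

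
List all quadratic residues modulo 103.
Squares in Z_103*: {1, 2, 4, 7, 8, 9, 13, 14, 15, 16, 17, 18, 19, 23, 25, 26, 28, 29, 30, 32, 33, 34, 36, 38, 41, 46, 49, 50, 52, 55, 56, 58, 59, 60, 61, 63, 64, 66, 68, 72, 76, 79, 81, 82, 83, 91, 92, 93, 97, 98, 100}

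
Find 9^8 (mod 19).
By repeated squaring (mod 19): 9^{1}≡9, 9^{2}≡5, 9^{4}≡6, 9^{8}≡17. So 9^{8} ≡ 17 (mod 19)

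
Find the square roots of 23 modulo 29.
The square roots of 23 mod 29 are 20 and 9. Verify: 20² = 400 ≡ 23 mod 29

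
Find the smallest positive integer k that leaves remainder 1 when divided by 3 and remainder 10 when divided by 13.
M = 3 × 13 = 39. M₁ = 13, y₁ ≡ 1 mod 3. M₂ = 3, y₂ ≡ 9 mod 13. k = 1×13×1 + 10×3×9 ≡ 10 mod 39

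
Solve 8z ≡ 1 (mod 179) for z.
Since 179 is prime, by Fermat 8^(-1) ≡ 8^{177} ≡ 112 (mod 179). Verify: 8 × 112 = 896 ≡ 1 (mod 179)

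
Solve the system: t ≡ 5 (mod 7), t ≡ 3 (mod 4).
M = 7 × 4 = 28. M₁ = 4, y₁ ≡ 2 (mod 7). M₂ = 7, y₂ ≡ 3 (mod 4). t = 5×4×2 + 3×7×3 ≡ 19 (mod 28)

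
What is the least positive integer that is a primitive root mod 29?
g = 2. For each prime q|28: 2^{14}≡28, 2^{4}≡16, none ≡ 1, so ord_29(2) = 28 and 2 is a primitive root.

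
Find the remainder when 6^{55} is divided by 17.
By Fermat: 6^{16} ≡ 1 mod 17. 55 = 3×16 + 7. So 6^{55} ≡ 6^{7} ≡ 14 mod 17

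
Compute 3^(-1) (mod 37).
Since 37 is prime, by Fermat 3^(-1) ≡ 3^{35} ≡ 25 (mod 37). Verify: 3 × 25 = 75 ≡ 1 (mod 37)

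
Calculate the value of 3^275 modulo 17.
Using Fermat: 3^{16} ≡ 1 mod 17. 275 ≡ 3 mod 16. So 3^{275} ≡ 3^{3} ≡ 10 mod 17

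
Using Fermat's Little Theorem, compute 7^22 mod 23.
By Fermat's Little Theorem, 7^{22} ≡ 1 mod 23 since 23 is prime and gcd(7, 23) = 1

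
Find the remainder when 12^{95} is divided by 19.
By Fermat: 12^{18} ≡ 1 mod 19. 95 = 5×18 + 5. So 12^{95} ≡ 12^{5} ≡ 8 mod 19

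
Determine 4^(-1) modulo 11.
Since 11 is prime, by Fermat 4^(-1) ≡ 4^{9} ≡ 3 mod 11. Verify: 4 × 3 = 12 ≡ 1 mod 11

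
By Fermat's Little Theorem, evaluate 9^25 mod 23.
By Fermat: 9^{22} ≡ 1 mod 23. So 9^{25} = 9^{22} · 9^{3} ≡ 9^{3} ≡ 16 mod 23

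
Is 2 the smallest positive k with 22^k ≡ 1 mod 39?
Powers of 22 mod 39: 22^1≡22, 22^2≡16, 22^3≡1. 22^2≡16≢1, so ord ≠ 2. No, the actual order is 3.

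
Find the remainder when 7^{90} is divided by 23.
By Fermat: 7^{22} ≡ 1 mod 23. 90 = 4×22 + 2. So 7^{90} ≡ 7^{2} ≡ 3 mod 23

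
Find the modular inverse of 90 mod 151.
Since 151 is prime, by Fermat 90^(-1) ≡ 90^{149} ≡ 99 (mod 151). Verify: 90 × 99 = 8910 ≡ 1 (mod 151)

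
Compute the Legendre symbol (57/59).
(57/59) = 57^{29} mod 59 = 1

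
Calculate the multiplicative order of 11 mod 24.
Powers of 11 mod 24: 11^1≡11, 11^2≡1. ord_24(11) = 2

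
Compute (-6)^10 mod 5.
Using Fermat: (-6)^{4} ≡ 1 (mod 5). 10 ≡ 2 (mod 4). So (-6)^{10} ≡ (-6)^{2} ≡ 1 (mod 5)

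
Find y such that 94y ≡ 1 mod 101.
Since 101 is prime, by Fermat 94^(-1) ≡ 94^{99} ≡ 72 mod 101. Verify: 94 × 72 = 6768 ≡ 1 mod 101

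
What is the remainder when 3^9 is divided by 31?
By repeated squaring mod 31: 3^{1}≡3, 3^{2}≡9, 3^{4}≡19, 3^{8}≡20. Then 3^{9} = 3^{8+1} ≡ 20 × 3 ≡ 29 mod 31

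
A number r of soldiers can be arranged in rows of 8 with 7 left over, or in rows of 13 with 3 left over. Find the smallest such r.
M = 8 × 13 = 104. M₁ = 13, y₁ ≡ 5 mod 8. M₂ = 8, y₂ ≡ 5 mod 13. r = 7×13×5 + 3×8×5 ≡ 55 mod 104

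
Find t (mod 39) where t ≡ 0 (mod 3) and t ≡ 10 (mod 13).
M = 3 × 13 = 39. M₁ = 13, y₁ ≡ 1 (mod 3). M₂ = 3, y₂ ≡ 9 (mod 13). t = 0×13×1 + 10×3×9 ≡ 36 (mod 39)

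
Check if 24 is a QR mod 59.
By Euler's criterion: 24^{29} ≡ 58 (mod 59). Since this equals -1 (≡ 58), 24 is not a QR.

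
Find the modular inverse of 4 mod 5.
Since 5 is prime, by Fermat 4^(-1) ≡ 4^{3} ≡ 4 mod 5. Verify: 4 × 4 = 16 ≡ 1 mod 5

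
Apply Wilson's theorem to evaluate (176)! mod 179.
(178)! = (176)! × (177) × (178) ≡ -1 (mod 179). So (176)! ≡ -1 × [(178)(177)]^(-1) ≡ 89 (mod 179)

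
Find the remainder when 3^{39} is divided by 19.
By Fermat: 3^{18} ≡ 1 (mod 19). 39 = 2×18 + 3. So 3^{39} ≡ 3^{3} ≡ 8 (mod 19)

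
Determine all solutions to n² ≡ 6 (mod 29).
The square roots of 6 mod 29 are 8 and 21. Verify: 8² = 64 ≡ 6 (mod 29)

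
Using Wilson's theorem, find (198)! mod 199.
By Wilson's theorem, (198)! ≡ -1 ≡ 198 (mod 199)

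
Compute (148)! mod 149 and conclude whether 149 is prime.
(148)! mod 149 = 148. Since 148 ≡ -1 mod 149, 149 is prime.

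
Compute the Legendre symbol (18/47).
(18/47) = 18^{23} mod 47 = 1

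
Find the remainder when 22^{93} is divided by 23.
By Fermat: 22^{22} ≡ 1 mod 23. 93 = 4×22 + 5. So 22^{93} ≡ 22^{5} ≡ 22 mod 23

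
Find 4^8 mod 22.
By repeated squaring mod 22: 4^{1}≡4, 4^{2}≡16, 4^{4}≡14, 4^{8}≡20. So 4^{8} ≡ 20 mod 22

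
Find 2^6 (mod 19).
By repeated squaring (mod 19): 2^{1}≡2, 2^{2}≡4, 2^{4}≡16. Then 2^{6} = 2^{4+2} ≡ 16 × 4 ≡ 7 (mod 19)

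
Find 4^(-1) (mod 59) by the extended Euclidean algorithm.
Extended GCD: 4(15) + 59(-1) = 1. So 4^(-1) ≡ 15 (mod 59). Verify: 4 × 15 = 60 ≡ 1 (mod 59)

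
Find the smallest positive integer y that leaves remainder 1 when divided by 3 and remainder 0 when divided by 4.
M = 3 × 4 = 12. M₁ = 4, y₁ ≡ 1 (mod 3). M₂ = 3, y₂ ≡ 3 (mod 4). y = 1×4×1 + 0×3×3 ≡ 4 (mod 12)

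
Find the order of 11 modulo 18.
Powers of 11 mod 18: 11^1≡11, 11^2≡13, 11^3≡17, 11^4≡7, 11^5≡5, 11^6≡1. Order = 6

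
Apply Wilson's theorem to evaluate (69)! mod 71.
(70)! = (69)! × (70) ≡ -1 (mod 71). So (69)! ≡ -1 × (70)^(-1) ≡ (-1)×(-1) = 1 (mod 71)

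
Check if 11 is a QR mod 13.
By Euler's criterion: 11^{6} ≡ 12 (mod 13). Since this equals -1 (≡ 12), 11 is not a QR.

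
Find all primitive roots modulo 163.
There are φ(162) = 54 primitive roots mod 163: {2, 3, 7, 11, 12, 18, 19, 20, 29, 32, 42, 44, 45, 50, 52, 63, 66, 67, 68, 70, 72, 73, 75, 76, 79, 80, 82, 89, 92, 94, 101, 103, 106, 107, 108, 109, 112, 114, 116, 117, 120, 122, 124, 128, 129, 130, 137, 139, 147, 148, 149, 153, 154, 159}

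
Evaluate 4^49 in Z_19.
Using Fermat: 4^{18} ≡ 1 mod 19. 49 ≡ 13 mod 18. So 4^{49} ≡ 4^{13} ≡ 9 mod 19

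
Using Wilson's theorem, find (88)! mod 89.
By Wilson's theorem, (88)! ≡ -1 ≡ 88 mod 89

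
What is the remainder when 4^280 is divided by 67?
Using Fermat: 4^{66} ≡ 1 mod 67. 280 ≡ 16 mod 66. So 4^{280} ≡ 4^{16} ≡ 33 mod 67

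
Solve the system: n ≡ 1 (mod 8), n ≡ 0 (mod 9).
M = 8 × 9 = 72. M₁ = 9, y₁ ≡ 1 (mod 8). M₂ = 8, y₂ ≡ 8 (mod 9). n = 1×9×1 + 0×8×8 ≡ 9 (mod 72)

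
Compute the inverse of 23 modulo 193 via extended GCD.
Extended GCD: 23(42) + 193(-5) = 1. So 23^(-1) ≡ 42 mod 193. Verify: 23 × 42 = 966 ≡ 1 mod 193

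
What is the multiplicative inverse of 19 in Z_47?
Since 47 is prime, by Fermat 19^(-1) ≡ 19^{45} ≡ 5 mod 47. Verify: 19 × 5 = 95 ≡ 1 mod 47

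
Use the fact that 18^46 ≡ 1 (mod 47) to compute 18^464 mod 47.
By Fermat: 18^{46} ≡ 1 (mod 47). 464 ≡ 4 (mod 46). So 18^{464} ≡ 18^{4} ≡ 25 (mod 47)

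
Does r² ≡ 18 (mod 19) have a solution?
By Euler's criterion: 18^{9} ≡ 18 (mod 19). Since this equals -1 (≡ 18), 18 is not a QR.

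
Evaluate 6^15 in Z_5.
Using Fermat: 6^{4} ≡ 1 mod 5. 15 ≡ 3 mod 4. So 6^{15} ≡ 6^{3} ≡ 1 mod 5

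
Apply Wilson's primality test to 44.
(43)! mod 44 = 0. Since 0 ≢ -1 mod 44, 44 is not prime.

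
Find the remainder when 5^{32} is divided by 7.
By Fermat: 5^{6} ≡ 1 (mod 7). 32 = 5×6 + 2. So 5^{32} ≡ 5^{2} ≡ 4 (mod 7)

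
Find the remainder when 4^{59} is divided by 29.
By Fermat: 4^{28} ≡ 1 mod 29. 59 = 2×28 + 3. So 4^{59} ≡ 4^{3} ≡ 6 mod 29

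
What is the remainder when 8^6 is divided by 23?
By repeated squaring (mod 23): 8^{1}≡8, 8^{2}≡18, 8^{4}≡2. Then 8^{6} = 8^{4+2} ≡ 2 × 18 ≡ 13 (mod 23)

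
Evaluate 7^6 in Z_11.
By repeated squaring mod 11: 7^{1}≡7, 7^{2}≡5, 7^{4}≡3. Then 7^{6} = 7^{4+2} ≡ 3 × 5 ≡ 4 mod 11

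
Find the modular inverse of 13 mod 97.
Since 97 is prime, by Fermat 13^(-1) ≡ 13^{95} ≡ 15 mod 97. Verify: 13 × 15 = 195 ≡ 1 mod 97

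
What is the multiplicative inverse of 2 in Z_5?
Since 5 is prime, by Fermat 2^(-1) ≡ 2^{3} ≡ 3 (mod 5). Verify: 2 × 3 = 6 ≡ 1 (mod 5)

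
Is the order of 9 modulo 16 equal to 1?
Powers of 9 mod 16: 9^1≡9, 9^2≡1. 9^1≡9≢1, so ord ≠ 1. No, the actual order is 2.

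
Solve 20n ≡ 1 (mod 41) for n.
Since 41 is prime, by Fermat 20^(-1) ≡ 20^{39} ≡ 39 (mod 41). Verify: 20 × 39 = 780 ≡ 1 (mod 41)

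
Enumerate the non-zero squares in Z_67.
Quadratic residues modulo 67: {1, 4, 6, 9, 10, 14, 15, 16, 17, 19, 21, 22, 23, 24, 25, 26, 29, 33, 35, 36, 37, 39, 40, 47, 49, 54, 55, 56, 59, 60, 62, 64, 65}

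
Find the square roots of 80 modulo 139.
The square roots of 80 mod 139 are 91 and 48. Verify: 91² = 8281 ≡ 80 (mod 139)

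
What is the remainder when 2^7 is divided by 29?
By repeated squaring (mod 29): 2^{1}≡2, 2^{2}≡4, 2^{4}≡16. Then 2^{7} = 2^{4+2+1} ≡ 16 × 4 × 2 ≡ 12 (mod 29)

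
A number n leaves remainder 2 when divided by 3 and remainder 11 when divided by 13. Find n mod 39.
M = 3 × 13 = 39. M₁ = 13, y₁ ≡ 1 mod 3. M₂ = 3, y₂ ≡ 9 mod 13. n = 2×13×1 + 11×3×9 ≡ 11 mod 39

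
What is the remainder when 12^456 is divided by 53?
Using Fermat: 12^{52} ≡ 1 mod 53. 456 ≡ 40 mod 52. So 12^{456} ≡ 12^{40} ≡ 42 mod 53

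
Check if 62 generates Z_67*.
62^{11} ≡ 1 mod 67 and 11 < 66, so ord_67(62) = 11 ≠ 66 and 62 is not a primitive root.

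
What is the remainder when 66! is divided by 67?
By Wilson's theorem, (66)! ≡ -1 ≡ 66 mod 67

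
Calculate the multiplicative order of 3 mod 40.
Powers of 3 mod 40: 3^1≡3, 3^2≡9, 3^3≡27, 3^4≡1. ord_40(3) = 4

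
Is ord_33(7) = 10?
Powers of 7 mod 33: 7^1≡7, 7^2≡16, 7^3≡13, 7^4≡25, 7^5≡10, 7^6≡4, 7^7≡28, 7^8≡31, 7^9≡19, 7^10≡1. First k with 7^k≡1 is k=10. Yes, ord_33(7) = 10.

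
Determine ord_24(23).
Powers of 23 mod 24: 23^1≡23, 23^2≡1. ord_24(23) = 2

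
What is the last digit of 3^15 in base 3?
By repeated squaring mod 3: 3^{1}≡0, 3^{2}≡0, 3^{4}≡0, 3^{8}≡0. Then 3^{15} = 3^{8+4+2+1} ≡ 0 × 0 × 0 × 0 ≡ 0 mod 3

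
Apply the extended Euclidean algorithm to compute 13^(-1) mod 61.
Extended GCD: 13(-14) + 61(3) = 1. So 13^(-1) ≡ -14 ≡ 47 mod 61. Verify: 13 × 47 = 611 ≡ 1 mod 61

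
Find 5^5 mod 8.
By repeated squaring mod 8: 5^{1}≡5, 5^{2}≡1, 5^{4}≡1. Then 5^{5} = 5^{4+1} ≡ 1 × 5 ≡ 5 mod 8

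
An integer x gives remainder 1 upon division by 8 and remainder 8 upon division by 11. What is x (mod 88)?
M = 8 × 11 = 88. M₁ = 11, y₁ ≡ 3 (mod 8). M₂ = 8, y₂ ≡ 7 (mod 11). x = 1×11×3 + 8×8×7 ≡ 41 (mod 88)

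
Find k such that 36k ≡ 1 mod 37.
Since 37 is prime, by Fermat 36^(-1) ≡ 36^{35} ≡ 36 mod 37. Verify: 36 × 36 = 1296 ≡ 1 mod 37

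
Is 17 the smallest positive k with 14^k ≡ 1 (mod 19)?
Powers of 14 mod 19: 14^1≡14, 14^2≡6, 14^3≡8, 14^4≡17, 14^5≡10, 14^6≡7, 14^7≡3, 14^8≡4, 14^9≡18, 14^10≡5, 14^11≡13, 14^12≡11, 14^13≡2, 14^14≡9, 14^15≡12, 14^16≡16, 14^17≡15, 14^18≡1. 14^17≡15≢1, so ord ≠ 17. No, the actual order is 18.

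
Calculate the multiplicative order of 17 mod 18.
Powers of 17 mod 18: 17^1≡17, 17^2≡1. Order = 2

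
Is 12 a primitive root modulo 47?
12^{23} ≡ 1 mod 47 and 23 < 46, so ord_47(12) = 23 ≠ 46 and 12 is not a primitive root.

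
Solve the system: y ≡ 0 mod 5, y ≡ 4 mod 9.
M = 5 × 9 = 45. M₁ = 9, y₁ ≡ 4 mod 5. M₂ = 5, y₂ ≡ 2 mod 9. y = 0×9×4 + 4×5×2 ≡ 40 mod 45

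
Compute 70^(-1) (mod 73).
Since 73 is prime, by Fermat 70^(-1) ≡ 70^{71} ≡ 24 (mod 73). Verify: 70 × 24 = 1680 ≡ 1 (mod 73)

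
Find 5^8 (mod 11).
By repeated squaring (mod 11): 5^{1}≡5, 5^{2}≡3, 5^{4}≡9, 5^{8}≡4. So 5^{8} ≡ 4 (mod 11)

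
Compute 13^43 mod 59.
By repeated squaring (mod 59): 13^{1}≡13, 13^{2}≡51, 13^{4}≡5, 13^{8}≡25, 13^{16}≡35, 13^{32}≡45. Then 13^{43} = 13^{32+8+2+1} ≡ 45 × 25 × 51 × 13 ≡ 56 (mod 59)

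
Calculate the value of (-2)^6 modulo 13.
By repeated squaring (mod 13): (-2)^{1}≡11, (-2)^{2}≡4, (-2)^{4}≡3. Then (-2)^{6} = (-2)^{4+2} ≡ 3 × 4 ≡ 12 (mod 13)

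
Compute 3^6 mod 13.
By repeated squaring (mod 13): 3^{1}≡3, 3^{2}≡9, 3^{4}≡3. Then 3^{6} = 3^{4+2} ≡ 3 × 9 ≡ 1 (mod 13)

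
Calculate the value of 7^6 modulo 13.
By repeated squaring mod 13: 7^{1}≡7, 7^{2}≡10, 7^{4}≡9. Then 7^{6} = 7^{4+2} ≡ 9 × 10 ≡ 12 mod 13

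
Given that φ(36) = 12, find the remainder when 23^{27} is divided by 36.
By Euler: 23^{12} ≡ 1 (mod 36) since gcd(23, 36) = 1. 27 = 2×12 + 3. So 23^{27} ≡ 23^{3} ≡ 35 (mod 36)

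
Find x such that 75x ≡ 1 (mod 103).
Since 103 is prime, by Fermat 75^(-1) ≡ 75^{101} ≡ 11 (mod 103). Verify: 75 × 11 = 825 ≡ 1 (mod 103)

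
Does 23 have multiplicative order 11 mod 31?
Powers of 23 mod 31: 23^1≡23, 23^2≡2, 23^3≡15, 23^4≡4, 23^5≡30, 23^6≡8, 23^7≡29, 23^8≡16, 23^9≡27, 23^10≡1. Already 23^10≡1, so the order is 10 < 11. No, the actual order is 10.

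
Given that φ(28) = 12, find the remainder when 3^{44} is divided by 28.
By Euler: 3^{12} ≡ 1 mod 28 since gcd(3, 28) = 1. 44 = 3×12 + 8. So 3^{44} ≡ 3^{8} ≡ 9 mod 28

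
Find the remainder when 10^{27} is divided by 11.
By Fermat: 10^{10} ≡ 1 mod 11. 27 = 2×10 + 7. So 10^{27} ≡ 10^{7} ≡ 10 mod 11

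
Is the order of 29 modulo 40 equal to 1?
Powers of 29 mod 40: 29^1≡29, 29^2≡1. 29^1≡29≢1, so ord ≠ 1. No, the actual order is 2.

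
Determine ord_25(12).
Powers of 12 mod 25: 12^1≡12, 12^2≡19, 12^3≡3, 12^4≡11, 12^5≡7, 12^6≡9, 12^7≡8, 12^8≡21, 12^9≡2, 12^10≡24, 12^11≡13, 12^12≡6, 12^13≡22, 12^14≡14, 12^15≡18, 12^16≡16, 12^17≡17, 12^18≡4, 12^19≡23, 12^20≡1. Order = 20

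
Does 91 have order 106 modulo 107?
ord_107(91) divides 106. For each prime q|106: 91^{53}≡106, 91^{2}≡42, none ≡ 1. So 91 has order 106 and is a primitive root mod 107.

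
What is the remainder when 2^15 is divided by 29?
By repeated squaring (mod 29): 2^{1}≡2, 2^{2}≡4, 2^{4}≡16, 2^{8}≡24. Then 2^{15} = 2^{8+4+2+1} ≡ 24 × 16 × 4 × 2 ≡ 27 (mod 29)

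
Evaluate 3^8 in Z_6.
By repeated squaring mod 6: 3^{1}≡3, 3^{2}≡3, 3^{4}≡3, 3^{8}≡3. So 3^{8} ≡ 3 mod 6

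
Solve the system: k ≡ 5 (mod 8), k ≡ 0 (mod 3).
M = 8 × 3 = 24. M₁ = 3, y₁ ≡ 3 (mod 8). M₂ = 8, y₂ ≡ 2 (mod 3). k = 5×3×3 + 0×8×2 ≡ 21 (mod 24)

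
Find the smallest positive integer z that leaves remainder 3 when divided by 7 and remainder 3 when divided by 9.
M = 7 × 9 = 63. M₁ = 9, y₁ ≡ 4 mod 7. M₂ = 7, y₂ ≡ 4 mod 9. z = 3×9×4 + 3×7×4 ≡ 3 mod 63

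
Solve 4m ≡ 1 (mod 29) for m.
Since 29 is prime, by Fermat 4^(-1) ≡ 4^{27} ≡ 22 (mod 29). Verify: 4 × 22 = 88 ≡ 1 (mod 29)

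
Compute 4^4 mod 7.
4^{4} = 256 ≡ 4 (mod 7)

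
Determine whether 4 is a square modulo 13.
By Euler's criterion: 4^{6} ≡ 1 (mod 13). Since this equals 1, 4 is a QR.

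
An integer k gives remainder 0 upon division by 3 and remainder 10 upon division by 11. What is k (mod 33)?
M = 3 × 11 = 33. M₁ = 11, y₁ ≡ 2 (mod 3). M₂ = 3, y₂ ≡ 4 (mod 11). k = 0×11×2 + 10×3×4 ≡ 21 (mod 33)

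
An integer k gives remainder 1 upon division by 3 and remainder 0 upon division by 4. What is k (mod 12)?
M = 3 × 4 = 12. M₁ = 4, y₁ ≡ 1 (mod 3). M₂ = 3, y₂ ≡ 3 (mod 4). k = 1×4×1 + 0×3×3 ≡ 4 (mod 12)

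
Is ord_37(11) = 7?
Powers of 11 mod 37: 11^1≡11, 11^2≡10, 11^3≡36, 11^4≡26, 11^5≡27, 11^6≡1. Already 11^6≡1, so the order is 6 < 7. No, the actual order is 6.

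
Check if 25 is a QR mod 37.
By Euler's criterion: 25^{18} ≡ 1 mod 37. Since this equals 1, 25 is a QR.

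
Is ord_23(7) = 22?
Powers of 7 mod 23: 7^1≡7, 7^2≡3, 7^3≡21, 7^4≡9, 7^5≡17, 7^6≡4, 7^7≡5, 7^8≡12, 7^9≡15, 7^10≡13, 7^11≡22, 7^12≡16, 7^13≡20, 7^14≡2, 7^15≡14, 7^16≡6, 7^17≡19, 7^18≡18, 7^19≡11, 7^20≡8, 7^21≡10, 7^22≡1. First k with 7^k≡1 is k=22. Yes, ord_23(7) = 22.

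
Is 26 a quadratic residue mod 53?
By Euler's criterion: 26^{26} ≡ 52 mod 53. Since this equals -1 (≡ 52), 26 is not a QR.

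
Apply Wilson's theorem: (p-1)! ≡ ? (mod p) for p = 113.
By Wilson's theorem, (112)! ≡ -1 ≡ 112 (mod 113)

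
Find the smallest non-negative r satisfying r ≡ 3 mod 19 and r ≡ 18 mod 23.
M = 19 × 23 = 437. M₁ = 23, y₁ ≡ 5 mod 19. M₂ = 19, y₂ ≡ 17 mod 23. r = 3×23×5 + 18×19×17 ≡ 41 mod 437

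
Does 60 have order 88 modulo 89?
ord_89(60) divides 88. For each prime q|88: 60^{44}≡88, 60^{8}≡4, none ≡ 1. So 60 has order 88 and is a primitive root mod 89.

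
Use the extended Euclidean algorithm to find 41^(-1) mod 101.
Extended GCD: 41(-32) + 101(13) = 1. So 41^(-1) ≡ -32 ≡ 69 mod 101. Verify: 41 × 69 = 2829 ≡ 1 mod 101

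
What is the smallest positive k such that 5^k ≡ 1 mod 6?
Powers of 5 mod 6: 5^1≡5, 5^2≡1. So the order of 5 is 2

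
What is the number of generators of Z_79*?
A prime p has φ(p-1) primitive roots; here φ(78) = 24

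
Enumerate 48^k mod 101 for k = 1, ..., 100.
48^1, 48^2, ..., 48^{100} mod 101: [48, 82, 98, 58, 57, 9, 28, 31, 74, 17, 8, 81, 50, 77, 60, 52, 72, 22, 46, 87, 35, 64, 42, 97, 10, 76, 12, 71, 75, 65, 90, 78, 7, 33, 69, 80, 2, 96, 63, 95, 15, 13, 18, 56, 62, 47, 34, 16, 61, 100, 53, 19, 3, 43, 44, 92, 73, 70, 27, 84, 93, 20, 51, 24, 41, 49, 29, 79, 55, 14, 66, 37, 59, 4, 91, 25, 89, 30, 26, 36, 11, 23, 94, 68, 32, 21, 99, 5, 38, 6, 86, 88, 83, 45, 39, 54, 67, 85, 40, 1]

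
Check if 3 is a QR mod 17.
By Euler's criterion: 3^{8} ≡ 16 (mod 17). Since this equals -1 (≡ 16), 3 is not a QR.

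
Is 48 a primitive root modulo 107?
48^{53} ≡ 1 mod 107 and 53 < 106, so ord_107(48) = 53 ≠ 106 and 48 is not a primitive root.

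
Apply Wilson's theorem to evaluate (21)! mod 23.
(22)! = (21)! × (22) ≡ -1 mod 23. So (21)! ≡ -1 × (22)^(-1) ≡ (-1)×(-1) = 1 mod 23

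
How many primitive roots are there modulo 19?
Number of primitive roots mod 19 = φ(p-1) = φ(18) = 6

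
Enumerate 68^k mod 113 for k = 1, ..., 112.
68^1, 68^2, ..., 68^{112} mod 113: [68, 104, 66, 81, 84, 62, 35, 7, 24, 50, 10, 2, 23, 95, 19, 49, 55, 11, 70, 14, 48, 100, 20, 4, 46, 77, 38, 98, 110, 22, 27, 28, 96, 87, 40, 8, 92, 41, 76, 83, 107, 44, 54, 56, 79, 61, 80, 16, 71, 82, 39, 53, 101, 88, 108, 112, 45, 9, 47, 32, 29, 51, 78, 106, 89, 63, 103, 111, 90, 18, 94, 64, 58, 102, 43, 99, 65, 13, 93, 109, 67, 36, 75, 15, 3, 91, 86, 85, 17, 26, 73, 105, 21, 72, 37, 30, 6, 69, 59, 57, 34, 52, 33, 97, 42, 31, 74, 60, 12, 25, 5, 1]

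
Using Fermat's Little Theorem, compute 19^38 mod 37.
By Fermat: 19^{36} ≡ 1 (mod 37). So 19^{38} = 19^{36} · 19^{2} ≡ 19^{2} ≡ 28 (mod 37)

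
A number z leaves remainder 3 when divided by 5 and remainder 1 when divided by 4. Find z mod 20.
M = 5 × 4 = 20. M₁ = 4, y₁ ≡ 4 mod 5. M₂ = 5, y₂ ≡ 1 mod 4. z = 3×4×4 + 1×5×1 ≡ 13 mod 20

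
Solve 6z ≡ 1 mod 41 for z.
Since 41 is prime, by Fermat 6^(-1) ≡ 6^{39} ≡ 7 mod 41. Verify: 6 × 7 = 42 ≡ 1 mod 41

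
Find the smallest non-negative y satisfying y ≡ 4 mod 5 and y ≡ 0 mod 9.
M = 5 × 9 = 45. M₁ = 9, y₁ ≡ 4 mod 5. M₂ = 5, y₂ ≡ 2 mod 9. y = 4×9×4 + 0×5×2 ≡ 9 mod 45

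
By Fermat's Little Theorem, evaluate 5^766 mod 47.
By Fermat: 5^{46} ≡ 1 (mod 47). 766 ≡ 30 (mod 46). So 5^{766} ≡ 5^{30} ≡ 36 (mod 47)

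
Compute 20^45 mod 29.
Using Fermat: 20^{28} ≡ 1 mod 29. 45 ≡ 17 mod 28. So 20^{45} ≡ 20^{17} ≡ 25 mod 29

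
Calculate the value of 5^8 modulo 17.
By repeated squaring mod 17: 5^{1}≡5, 5^{2}≡8, 5^{4}≡13, 5^{8}≡16. So 5^{8} ≡ 16 mod 17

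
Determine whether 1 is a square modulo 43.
By Euler's criterion: 1^{21} ≡ 1 (mod 43). Since this equals 1, 1 is a QR.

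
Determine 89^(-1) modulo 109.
Since 109 is prime, by Fermat 89^(-1) ≡ 89^{107} ≡ 49 mod 109. Verify: 89 × 49 = 4361 ≡ 1 mod 109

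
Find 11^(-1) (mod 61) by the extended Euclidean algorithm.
Extended GCD: 11(-11) + 61(2) = 1. So 11^(-1) ≡ -11 ≡ 50 (mod 61). Verify: 11 × 50 = 550 ≡ 1 (mod 61)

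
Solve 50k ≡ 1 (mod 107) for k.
Since 107 is prime, by Fermat 50^(-1) ≡ 50^{105} ≡ 15 (mod 107). Verify: 50 × 15 = 750 ≡ 1 (mod 107)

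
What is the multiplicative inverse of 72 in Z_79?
Since 79 is prime, by Fermat 72^(-1) ≡ 72^{77} ≡ 45 (mod 79). Verify: 72 × 45 = 3240 ≡ 1 (mod 79)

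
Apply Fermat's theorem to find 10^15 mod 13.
By Fermat: 10^{12} ≡ 1 mod 13. So 10^{15} = 10^{12} · 10^{3} ≡ 10^{3} ≡ 12 mod 13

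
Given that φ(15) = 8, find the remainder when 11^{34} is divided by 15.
By Euler: 11^{8} ≡ 1 mod 15 since gcd(11, 15) = 1. 34 = 4×8 + 2. So 11^{34} ≡ 11^{2} ≡ 1 mod 15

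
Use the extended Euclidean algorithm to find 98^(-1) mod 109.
Extended GCD: 98(-10) + 109(9) = 1. So 98^(-1) ≡ -10 ≡ 99 (mod 109). Verify: 98 × 99 = 9702 ≡ 1 (mod 109)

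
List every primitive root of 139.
There are φ(138) = 44 primitive roots mod 139: {2, 3, 12, 15, 17, 18, 19, 21, 22, 26, 32, 40, 50, 53, 56, 58, 61, 68, 70, 72, 73, 85, 88, 90, 92, 93, 98, 101, 102, 104, 108, 109, 110, 111, 114, 115, 119, 123, 126, 128, 130, 132, 134, 135}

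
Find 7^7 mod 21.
By repeated squaring mod 21: 7^{1}≡7, 7^{2}≡7, 7^{4}≡7. Then 7^{7} = 7^{4+2+1} ≡ 7 × 7 × 7 ≡ 7 mod 21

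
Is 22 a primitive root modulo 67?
22^{11} ≡ 1 (mod 67) and 11 < 66, so ord_67(22) = 11 ≠ 66 and 22 is not a primitive root.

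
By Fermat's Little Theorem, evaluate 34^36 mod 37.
By Fermat's Little Theorem, 34^{36} ≡ 1 (mod 37) since 37 is prime and gcd(34, 37) = 1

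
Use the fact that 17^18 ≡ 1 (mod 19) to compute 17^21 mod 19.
By Fermat: 17^{18} ≡ 1 (mod 19). So 17^{21} = 17^{18} · 17^{3} ≡ 17^{3} ≡ 11 (mod 19)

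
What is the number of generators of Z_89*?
There are φ(89-1) = φ(88) = 40 primitive roots modulo 89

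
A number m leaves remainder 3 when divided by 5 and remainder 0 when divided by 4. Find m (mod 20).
M = 5 × 4 = 20. M₁ = 4, y₁ ≡ 4 (mod 5). M₂ = 5, y₂ ≡ 1 (mod 4). m = 3×4×4 + 0×5×1 ≡ 8 (mod 20)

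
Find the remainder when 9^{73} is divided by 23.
By Fermat: 9^{22} ≡ 1 mod 23. 73 = 3×22 + 7. So 9^{73} ≡ 9^{7} ≡ 4 mod 23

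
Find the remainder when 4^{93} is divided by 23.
By Fermat: 4^{22} ≡ 1 (mod 23). 93 = 4×22 + 5. So 4^{93} ≡ 4^{5} ≡ 12 (mod 23)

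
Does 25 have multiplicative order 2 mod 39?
Powers of 25 mod 39: 25^1≡25, 25^2≡1. First k with 25^k≡1 is k=2. Yes, ord_39(25) = 2.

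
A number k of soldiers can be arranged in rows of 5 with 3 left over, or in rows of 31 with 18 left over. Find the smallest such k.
M = 5 × 31 = 155. M₁ = 31, y₁ ≡ 1 (mod 5). M₂ = 5, y₂ ≡ 25 (mod 31). k = 3×31×1 + 18×5×25 ≡ 18 (mod 155)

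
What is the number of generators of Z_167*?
Number of primitive roots mod 167 = φ(p-1) = φ(166) = 82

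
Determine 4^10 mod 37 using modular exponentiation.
By repeated squaring (mod 37): 4^{1}≡4, 4^{2}≡16, 4^{4}≡34, 4^{8}≡9. Then 4^{10} = 4^{8+2} ≡ 9 × 16 ≡ 33 (mod 37)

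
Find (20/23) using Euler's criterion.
(20/23) = 20^{11} mod 23 = -1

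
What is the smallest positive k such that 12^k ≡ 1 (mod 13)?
Powers of 12 mod 13: 12^1≡12, 12^2≡1. So the order of 12 is 2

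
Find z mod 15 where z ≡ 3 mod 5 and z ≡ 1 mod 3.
M = 5 × 3 = 15. M₁ = 3, y₁ ≡ 2 mod 5. M₂ = 5, y₂ ≡ 2 mod 3. z = 3×3×2 + 1×5×2 ≡ 13 mod 15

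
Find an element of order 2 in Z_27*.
26 has order 2 mod 27 since 26^{2} ≡ 1 mod 27 and no smaller power works.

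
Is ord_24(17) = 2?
Powers of 17 mod 24: 17^1≡17, 17^2≡1. First k with 17^k≡1 is k=2. Yes, ord_24(17) = 2.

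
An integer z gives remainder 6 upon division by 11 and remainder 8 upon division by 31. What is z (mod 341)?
M = 11 × 31 = 341. M₁ = 31, y₁ ≡ 5 (mod 11). M₂ = 11, y₂ ≡ 17 (mod 31). z = 6×31×5 + 8×11×17 ≡ 39 (mod 341)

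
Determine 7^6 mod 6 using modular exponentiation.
By repeated squaring (mod 6): 7^{1}≡1, 7^{2}≡1, 7^{4}≡1. Then 7^{6} = 7^{4+2} ≡ 1 × 1 ≡ 1 (mod 6)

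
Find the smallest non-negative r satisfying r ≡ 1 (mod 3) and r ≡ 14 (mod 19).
M = 3 × 19 = 57. M₁ = 19, y₁ ≡ 1 (mod 3). M₂ = 3, y₂ ≡ 13 (mod 19). r = 1×19×1 + 14×3×13 ≡ 52 (mod 57)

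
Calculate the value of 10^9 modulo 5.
By repeated squaring (mod 5): 10^{1}≡0, 10^{2}≡0, 10^{4}≡0, 10^{8}≡0. Then 10^{9} = 10^{8+1} ≡ 0 × 0 ≡ 0 (mod 5)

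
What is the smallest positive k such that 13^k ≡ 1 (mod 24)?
Powers of 13 mod 24: 13^1≡13, 13^2≡1. ord_24(13) = 2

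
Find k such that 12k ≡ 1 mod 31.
Since 31 is prime, by Fermat 12^(-1) ≡ 12^{29} ≡ 13 mod 31. Verify: 12 × 13 = 156 ≡ 1 mod 31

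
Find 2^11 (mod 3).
Using Fermat: 2^{2} ≡ 1 (mod 3). 11 ≡ 1 (mod 2). So 2^{11} ≡ 2^{1} ≡ 2 (mod 3)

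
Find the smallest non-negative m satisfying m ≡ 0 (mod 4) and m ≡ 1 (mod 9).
M = 4 × 9 = 36. M₁ = 9, y₁ ≡ 1 (mod 4). M₂ = 4, y₂ ≡ 7 (mod 9). m = 0×9×1 + 1×4×7 ≡ 28 (mod 36)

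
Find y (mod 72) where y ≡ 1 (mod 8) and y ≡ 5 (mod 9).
M = 8 × 9 = 72. M₁ = 9, y₁ ≡ 1 (mod 8). M₂ = 8, y₂ ≡ 8 (mod 9). y = 1×9×1 + 5×8×8 ≡ 41 (mod 72)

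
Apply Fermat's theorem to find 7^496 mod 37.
By Fermat: 7^{36} ≡ 1 mod 37. 496 ≡ 28 mod 36. So 7^{496} ≡ 7^{28} ≡ 7 mod 37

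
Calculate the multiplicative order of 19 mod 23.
Powers of 19 mod 23: 19^1≡19, 19^2≡16, 19^3≡5, 19^4≡3, 19^5≡11, 19^6≡2, 19^7≡15, 19^8≡9, 19^9≡10, 19^10≡6, 19^11≡22, 19^12≡4, 19^13≡7, 19^14≡18, 19^15≡20, 19^16≡12, 19^17≡21, 19^18≡8, 19^19≡14, 19^20≡13, 19^21≡17, 19^22≡1. Order = 22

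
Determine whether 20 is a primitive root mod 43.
ord_43(20) divides 42. For each prime q|42: 20^{21}≡42, 20^{14}≡36, 20^{6}≡4, none ≡ 1. So 20 has order 42 and is a primitive root mod 43.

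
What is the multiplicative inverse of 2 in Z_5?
Since 5 is prime, by Fermat 2^(-1) ≡ 2^{3} ≡ 3 (mod 5). Verify: 2 × 3 = 6 ≡ 1 (mod 5)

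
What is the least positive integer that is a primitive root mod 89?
g = 3. Powers: [3, 9, 27, 81, 65, 17, 51, ...] generates all 88 non-zero residues.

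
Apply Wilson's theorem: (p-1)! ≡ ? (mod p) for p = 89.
By Wilson's theorem, (88)! ≡ -1 ≡ 88 (mod 89)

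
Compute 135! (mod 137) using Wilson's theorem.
(136)! = (135)! × (136) ≡ -1 (mod 137). So (135)! ≡ -1 × (136)^(-1) ≡ (-1)×(-1) = 1 (mod 137)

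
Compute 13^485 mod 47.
Using Fermat: 13^{46} ≡ 1 (mod 47). 485 ≡ 25 (mod 46). So 13^{485} ≡ 13^{25} ≡ 19 (mod 47)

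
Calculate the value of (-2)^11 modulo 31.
By repeated squaring mod 31: (-2)^{1}≡29, (-2)^{2}≡4, (-2)^{4}≡16, (-2)^{8}≡8. Then (-2)^{11} = (-2)^{8+2+1} ≡ 8 × 4 × 29 ≡ 29 mod 31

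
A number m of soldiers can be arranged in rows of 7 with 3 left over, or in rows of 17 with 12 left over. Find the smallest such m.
M = 7 × 17 = 119. M₁ = 17, y₁ ≡ 5 mod 7. M₂ = 7, y₂ ≡ 5 mod 17. m = 3×17×5 + 12×7×5 ≡ 80 mod 119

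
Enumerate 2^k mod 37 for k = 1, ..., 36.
2^1, 2^2, ..., 2^{36} mod 37: [2, 4, 8, 16, 32, 27, 17, 34, 31, 25, 13, 26, 15, 30, 23, 9, 18, 36, 35, 33, 29, 21, 5, 10, 20, 3, 6, 12, 24, 11, 22, 7, 14, 28, 19, 1]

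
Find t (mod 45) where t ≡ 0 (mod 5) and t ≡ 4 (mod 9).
M = 5 × 9 = 45. M₁ = 9, y₁ ≡ 4 (mod 5). M₂ = 5, y₂ ≡ 2 (mod 9). t = 0×9×4 + 4×5×2 ≡ 40 (mod 45)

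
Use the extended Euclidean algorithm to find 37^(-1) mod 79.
Extended GCD: 37(-32) + 79(15) = 1. So 37^(-1) ≡ -32 ≡ 47 mod 79. Verify: 37 × 47 = 1739 ≡ 1 mod 79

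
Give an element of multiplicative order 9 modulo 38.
5 has order 9 mod 38 since 5^{9} ≡ 1 (mod 38) and no smaller power works.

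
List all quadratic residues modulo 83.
Squares in Z_83*: {1, 3, 4, 7, 9, 10, 11, 12, 16, 17, 21, 23, 25, 26, 27, 28, 29, 30, 31, 33, 36, 37, 38, 40, 41, 44, 48, 49, 51, 59, 61, 63, 64, 65, 68, 69, 70, 75, 77, 78, 81}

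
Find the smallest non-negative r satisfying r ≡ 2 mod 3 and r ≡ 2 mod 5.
M = 3 × 5 = 15. M₁ = 5, y₁ ≡ 2 mod 3. M₂ = 3, y₂ ≡ 2 mod 5. r = 2×5×2 + 2×3×2 ≡ 2 mod 15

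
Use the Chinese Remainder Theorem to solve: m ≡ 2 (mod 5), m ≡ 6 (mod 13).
M = 5 × 13 = 65. M₁ = 13, y₁ ≡ 2 (mod 5). M₂ = 5, y₂ ≡ 8 (mod 13). m = 2×13×2 + 6×5×8 ≡ 32 (mod 65)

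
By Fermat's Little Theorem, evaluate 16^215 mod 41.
By Fermat: 16^{40} ≡ 1 (mod 41). 215 ≡ 15 (mod 40). So 16^{215} ≡ 16^{15} ≡ 1 (mod 41)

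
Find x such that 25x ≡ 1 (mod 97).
Since 97 is prime, by Fermat 25^(-1) ≡ 25^{95} ≡ 66 (mod 97). Verify: 25 × 66 = 1650 ≡ 1 (mod 97)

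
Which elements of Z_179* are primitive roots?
There are φ(178) = 88 primitive roots mod 179: {2, 6, 7, 8, 10, 11, 18, 21, 23, 24, 26, 28, 30, 32, 33, 34, 35, 37, 38, 40, 41, 44, 50, 53, 54, 55, 58, 62, 63, 69, 71, 72, 73, 78, 79, 84, 86, 90, 91, 92, 94, 96, 97, 98, 99, 102, 103, 104, 105, 109, 111, 112, 113, 114, 115, 118, 119, 120, 122, 123, 127, 128, 130, 131, 132, 133, 134, 136, 137, 140, 143, 148, 150, 152, 154, 157, 159, 160, 162, 163, 164, 165, 166, 167, 170, 174, 175, 176}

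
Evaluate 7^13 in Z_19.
By repeated squaring mod 19: 7^{1}≡7, 7^{2}≡11, 7^{4}≡7, 7^{8}≡11. Then 7^{13} = 7^{8+4+1} ≡ 11 × 7 × 7 ≡ 7 mod 19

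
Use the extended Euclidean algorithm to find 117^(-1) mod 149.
Extended GCD: 117(-14) + 149(11) = 1. So 117^(-1) ≡ -14 ≡ 135 (mod 149). Verify: 117 × 135 = 15795 ≡ 1 (mod 149)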